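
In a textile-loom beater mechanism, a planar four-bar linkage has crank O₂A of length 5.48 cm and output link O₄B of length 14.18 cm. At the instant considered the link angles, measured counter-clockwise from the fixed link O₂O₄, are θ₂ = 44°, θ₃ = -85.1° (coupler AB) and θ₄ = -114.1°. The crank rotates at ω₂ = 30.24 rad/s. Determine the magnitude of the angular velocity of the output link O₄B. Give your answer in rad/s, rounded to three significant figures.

18.7

ω₂ = 30.24 rad/s
Differentiating the loop-closure r₂e^{iθ₂}+r₃e^{iθ₃}=r₁+r₄e^{iθ₄} gives r₂ω₂e^{iθ₂}+r₃ω₃e^{iθ₃}=r₄ω₄e^{iθ₄}.
Eliminating the other unknown: ω₄ = r₂ω₂ sin(θ₂−θ₃) / [r₄ sin(θ₄−θ₃)].
Numerator sine = +0.77605; denominator sine = -0.48481.
Result = 0.0548·30.24·(+0.77605) / (0.1418·(-0.48481)) = -18.707 rad/s; magnitude 18.707 rad/s.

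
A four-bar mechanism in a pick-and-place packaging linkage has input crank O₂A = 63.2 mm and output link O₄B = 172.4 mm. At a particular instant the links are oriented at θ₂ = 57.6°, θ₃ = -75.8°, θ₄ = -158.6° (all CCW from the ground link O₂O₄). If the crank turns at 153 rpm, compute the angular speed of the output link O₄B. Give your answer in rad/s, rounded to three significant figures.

4.30

ω₂ = 16.02 rad/s (from 153 rpm).
Differentiating the loop-closure r₂e^{iθ₂}+r₃e^{iθ₃}=r₁+r₄e^{iθ₄} gives r₂ω₂e^{iθ₂}+r₃ω₃e^{iθ₃}=r₄ω₄e^{iθ₄}.
Eliminating the other unknown: ω₄ = r₂ω₂ sin(θ₂−θ₃) / [r₄ sin(θ₄−θ₃)].
Numerator sine = +0.72657; denominator sine = -0.99211.
Result = 0.0632·16.02·(+0.72657) / (0.1724·(-0.99211)) = -4.3015 rad/s; magnitude 4.3015 rad/s.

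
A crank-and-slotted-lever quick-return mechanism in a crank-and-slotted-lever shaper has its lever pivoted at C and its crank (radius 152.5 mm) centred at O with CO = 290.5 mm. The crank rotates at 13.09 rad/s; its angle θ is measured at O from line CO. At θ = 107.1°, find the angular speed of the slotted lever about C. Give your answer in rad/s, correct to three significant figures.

ω = 13.09 rad/s
Crank pin A relative to C: A = (d + r cosθ, r sinθ); lever angle φ = atan2(r sinθ, d + r cosθ).
Differentiating tanφ: φ̇ = rω(d cosθ + r)/(d² + r² + 2dr cosθ).
d² + r² + 2dr cosθ = |CA|² = 0.0815938 m²;  d cosθ + r = +0.067081 m.
|ω_lever| = |0.1525·13.09·+0.067081| / 0.0815938 = 1.6412 rad/s.

1.64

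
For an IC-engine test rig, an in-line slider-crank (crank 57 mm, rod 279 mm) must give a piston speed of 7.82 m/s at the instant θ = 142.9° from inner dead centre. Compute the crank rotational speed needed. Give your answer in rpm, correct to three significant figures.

For an in-line slider-crank, |v_piston| = rω|sinθ|·[1 + r cosθ/√(L² − r² sin²θ)].
With r = 0.057 m, L = 0.279 m, θ = 142.9°: the bracketed kinematic factor |dx/dθ| = 0.028737 m.
ω = v/|dx/dθ| = 7.82/0.028737 = 272.12 rad/s.
N = 60ω/(2π) = 2598.6 rpm.

2600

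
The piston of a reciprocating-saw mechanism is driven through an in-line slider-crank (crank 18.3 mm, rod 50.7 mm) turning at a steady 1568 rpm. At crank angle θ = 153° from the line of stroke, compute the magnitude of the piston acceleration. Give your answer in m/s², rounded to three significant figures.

330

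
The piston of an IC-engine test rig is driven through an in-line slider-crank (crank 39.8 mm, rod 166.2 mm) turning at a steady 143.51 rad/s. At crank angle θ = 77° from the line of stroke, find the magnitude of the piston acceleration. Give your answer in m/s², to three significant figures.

3.54

ω = 143.5 rad/s
x(θ) = r cosθ + √(L² − r² sin²θ); with ω constant, a = ω²·d²x/dθ².
d²x/dθ² = −r cosθ − r²(cos2θ)/√u − r⁴ sin²2θ/(4u^{3/2}),  u = L² − r² sin²θ = 0.0261186 m².
Substituting r = 0.0398 m, L = 0.1662 m, θ = 77°: d²x/dθ² = -0.0001721 m.
a = ω²·d²x/dθ² = (143.5)²·(-0.0001721) = -3.5444 m/s²;  |a| = 3.5444 m/s².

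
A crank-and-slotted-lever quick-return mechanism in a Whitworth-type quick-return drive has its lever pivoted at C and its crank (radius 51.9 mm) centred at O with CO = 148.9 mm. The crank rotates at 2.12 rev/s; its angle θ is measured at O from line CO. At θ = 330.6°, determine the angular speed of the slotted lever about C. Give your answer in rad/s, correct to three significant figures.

3.28

ω = 13.32 rad/s (from 2.12 rev/s).
Crank pin A relative to C: A = (d + r cosθ, r sinθ); lever angle φ = atan2(r sinθ, d + r cosθ).
Differentiating tanφ: φ̇ = rω(d cosθ + r)/(d² + r² + 2dr cosθ).
d² + r² + 2dr cosθ = |CA|² = 0.0383301 m²;  d cosθ + r = +0.18162 m.
|ω_lever| = |0.0519·13.32·+0.18162| / 0.0383301 = 3.2758 rad/s.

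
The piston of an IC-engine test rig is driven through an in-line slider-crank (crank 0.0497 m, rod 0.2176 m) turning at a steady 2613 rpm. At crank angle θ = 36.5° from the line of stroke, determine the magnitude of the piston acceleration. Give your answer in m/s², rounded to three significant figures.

3250

ω = 2π·2613/60 = 273.6 rad/s
x(θ) = r cosθ + √(L² − r² sin²θ); with ω constant, a = ω²·d²x/dθ².
d²x/dθ² = −r cosθ − r²(cos2θ)/√u − r⁴ sin²2θ/(4u^{3/2}),  u = L² − r² sin²θ = 0.0464758 m².
Substituting r = 0.0497 m, L = 0.2176 m, θ = 36.5°: d²x/dθ² = -0.043441 m.
a = ω²·d²x/dθ² = (273.6)²·(-0.043441) = -3252.6 m/s²;  |a| = 3252.6 m/s².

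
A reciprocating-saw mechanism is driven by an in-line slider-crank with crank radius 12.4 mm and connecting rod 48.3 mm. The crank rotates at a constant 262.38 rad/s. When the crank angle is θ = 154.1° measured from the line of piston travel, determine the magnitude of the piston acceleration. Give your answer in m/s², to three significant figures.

ω = 262.4 rad/s
x(θ) = r cosθ + √(L² − r² sin²θ); with ω constant, a = ω²·d²x/dθ².
d²x/dθ² = −r cosθ − r²(cos2θ)/√u − r⁴ sin²2θ/(4u^{3/2}),  u = L² − r² sin²θ = 0.00230355 m².
Substituting r = 0.0124 m, L = 0.0483 m, θ = 154.1°: d²x/dθ² = +0.0091403 m.
a = ω²·d²x/dθ² = (262.4)²·(+0.0091403) = +629.25 m/s²;  |a| = 629.25 m/s².

629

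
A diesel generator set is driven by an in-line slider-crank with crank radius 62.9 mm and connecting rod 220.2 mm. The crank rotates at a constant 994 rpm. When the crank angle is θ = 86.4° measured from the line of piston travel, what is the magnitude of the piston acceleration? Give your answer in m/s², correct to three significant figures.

ω = 2π·994/60 = 104.1 rad/s
x(θ) = r cosθ + √(L² − r² sin²θ); with ω constant, a = ω²·d²x/dθ².
d²x/dθ² = −r cosθ − r²(cos2θ)/√u − r⁴ sin²2θ/(4u^{3/2}),  u = L² − r² sin²θ = 0.0445472 m².
Substituting r = 0.0629 m, L = 0.2202 m, θ = 86.4°: d²x/dθ² = +0.014641 m.
a = ω²·d²x/dθ² = (104.1)²·(+0.014641) = +158.64 m/s²;  |a| = 158.64 m/s².

159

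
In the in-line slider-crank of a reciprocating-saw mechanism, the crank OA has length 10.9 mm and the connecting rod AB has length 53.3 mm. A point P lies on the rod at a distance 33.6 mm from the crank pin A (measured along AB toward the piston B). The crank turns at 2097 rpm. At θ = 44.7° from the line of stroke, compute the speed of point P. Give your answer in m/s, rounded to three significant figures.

1.94

ω = 219.6 rad/s.  Crank-pin speed |V_A| = rω = 2.3936 m/s, perpendicular to OA.
Rod angle: sinφ = −(r/L) sinθ ⇒ φ = -8.270°; ω_rod = −rω cosθ/√(L²−r²sin²θ) = -32.256 rad/s.
V_P = V_A + ω_rod × AP, with AP = 0.0336 m along the rod.
Components: V_Px = −rω sinθ − a·ω_rod·sinφ = -1.8396 m/s;  V_Py = rω cosθ + a·ω_rod·cosφ = +0.62884 m/s.
|V_P| = √(V_Px² + V_Py²) = 1.9441 m/s.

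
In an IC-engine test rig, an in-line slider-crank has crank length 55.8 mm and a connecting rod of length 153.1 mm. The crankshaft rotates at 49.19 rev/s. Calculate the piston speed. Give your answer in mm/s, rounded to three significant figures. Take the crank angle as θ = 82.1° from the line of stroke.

18000

ω = 2π·49.2 = 309.1 rad/s
For an in-line slider-crank, x = r cosθ + √(L² − r² sin²θ), so v = −rω sinθ·[1 + r cosθ/√(L² − r² sin²θ)].
With r = 0.0558 m, L = 0.1531 m, θ = 82.1°: √(L² − r² sin²θ) = 0.14278 m.
v = −0.0558·309.1·0.99051·[1 + 0.0558·0.13744/0.14278] = -18 m/s.
|v| = 18 m/s = 18000 mm/s.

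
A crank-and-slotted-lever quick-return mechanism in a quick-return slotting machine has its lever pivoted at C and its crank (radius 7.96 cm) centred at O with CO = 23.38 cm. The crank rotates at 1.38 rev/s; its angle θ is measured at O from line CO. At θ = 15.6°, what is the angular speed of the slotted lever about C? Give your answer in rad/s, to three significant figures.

2.17

ω = 8.671 rad/s (from 1.38 rev/s).
Crank pin A relative to C: A = (d + r cosθ, r sinθ); lever angle φ = atan2(r sinθ, d + r cosθ).
Differentiating tanφ: φ̇ = rω(d cosθ + r)/(d² + r² + 2dr cosθ).
d² + r² + 2dr cosθ = |CA|² = 0.0968484 m²;  d cosθ + r = +0.30479 m.
|ω_lever| = |0.0796·8.671·+0.30479| / 0.0968484 = 2.1721 rad/s.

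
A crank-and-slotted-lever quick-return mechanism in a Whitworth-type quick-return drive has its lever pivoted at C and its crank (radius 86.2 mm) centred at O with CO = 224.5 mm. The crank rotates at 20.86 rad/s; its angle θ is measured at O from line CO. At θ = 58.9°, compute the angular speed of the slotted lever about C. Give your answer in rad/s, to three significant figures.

4.67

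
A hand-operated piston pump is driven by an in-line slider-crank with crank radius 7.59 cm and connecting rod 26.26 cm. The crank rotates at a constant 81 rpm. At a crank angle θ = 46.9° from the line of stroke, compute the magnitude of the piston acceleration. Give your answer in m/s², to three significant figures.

3.66

ω = 2π·81/60 = 8.482 rad/s
x(θ) = r cosθ + √(L² − r² sin²θ); with ω constant, a = ω²·d²x/dθ².
d²x/dθ² = −r cosθ − r²(cos2θ)/√u − r⁴ sin²2θ/(4u^{3/2}),  u = L² − r² sin²θ = 0.0658875 m².
Substituting r = 0.0759 m, L = 0.2626 m, θ = 46.9°: d²x/dθ² = -0.050862 m.
a = ω²·d²x/dθ² = (8.482)²·(-0.050862) = -3.6595 m/s²;  |a| = 3.6595 m/s².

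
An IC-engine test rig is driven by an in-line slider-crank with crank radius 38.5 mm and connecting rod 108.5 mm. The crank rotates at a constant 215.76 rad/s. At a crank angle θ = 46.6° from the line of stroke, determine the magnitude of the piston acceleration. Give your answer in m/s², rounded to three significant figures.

ω = 215.8 rad/s
x(θ) = r cosθ + √(L² − r² sin²θ); with ω constant, a = ω²·d²x/dθ².
d²x/dθ² = −r cosθ − r²(cos2θ)/√u − r⁴ sin²2θ/(4u^{3/2}),  u = L² − r² sin²θ = 0.0109898 m².
Substituting r = 0.0385 m, L = 0.1085 m, θ = 46.6°: d²x/dθ² = -0.026139 m.
a = ω²·d²x/dθ² = (215.8)²·(-0.026139) = -1216.8 m/s²;  |a| = 1216.8 m/s².

1220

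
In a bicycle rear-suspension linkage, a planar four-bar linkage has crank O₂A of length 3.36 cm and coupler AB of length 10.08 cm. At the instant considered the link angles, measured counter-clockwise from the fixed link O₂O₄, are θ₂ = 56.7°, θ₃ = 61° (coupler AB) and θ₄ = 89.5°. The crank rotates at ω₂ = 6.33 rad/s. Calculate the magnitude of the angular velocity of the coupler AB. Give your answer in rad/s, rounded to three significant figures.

ω₂ = 6.33 rad/s
Differentiating the loop-closure r₂e^{iθ₂}+r₃e^{iθ₃}=r₁+r₄e^{iθ₄} gives r₂ω₂e^{iθ₂}+r₃ω₃e^{iθ₃}=r₄ω₄e^{iθ₄}.
Eliminating the other unknown: ω₃ = r₂ω₂ sin(θ₄−θ₂) / [r₃ sin(θ₃−θ₄)].
Numerator sine = +0.54171; denominator sine = -0.47716.
Result = 0.0336·6.33·(+0.54171) / (0.1008·(-0.47716)) = -2.3954 rad/s; magnitude 2.3954 rad/s.

2.40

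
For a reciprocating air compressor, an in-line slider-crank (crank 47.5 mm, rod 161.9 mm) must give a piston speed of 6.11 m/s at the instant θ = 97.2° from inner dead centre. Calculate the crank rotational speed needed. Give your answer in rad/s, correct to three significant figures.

135

For an in-line slider-crank, |v_piston| = rω|sinθ|·[1 + r cosθ/√(L² − r² sin²θ)].
With r = 0.0475 m, L = 0.1619 m, θ = 97.2°: the bracketed kinematic factor |dx/dθ| = 0.045314 m.
ω = v/|dx/dθ| = 6.11/0.045314 = 134.84 rad/s.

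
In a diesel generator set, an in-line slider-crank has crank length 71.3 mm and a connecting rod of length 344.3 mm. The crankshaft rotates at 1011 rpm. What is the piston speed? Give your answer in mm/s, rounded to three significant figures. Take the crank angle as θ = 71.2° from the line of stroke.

7630

ω = 2π·1011/60 = 105.9 rad/s
For an in-line slider-crank, x = r cosθ + √(L² − r² sin²θ), so v = −rω sinθ·[1 + r cosθ/√(L² − r² sin²θ)].
With r = 0.0713 m, L = 0.3443 m, θ = 71.2°: √(L² − r² sin²θ) = 0.33762 m.
v = −0.0713·105.9·0.94665·[1 + 0.0713·0.32227/0.33762] = -7.6323 m/s.
|v| = 7.6323 m/s = 7632.3 mm/s.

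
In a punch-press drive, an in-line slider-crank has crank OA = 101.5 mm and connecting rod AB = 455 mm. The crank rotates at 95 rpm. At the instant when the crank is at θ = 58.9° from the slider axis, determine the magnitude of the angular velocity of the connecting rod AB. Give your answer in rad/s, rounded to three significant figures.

1.17

ω = 9.948 rad/s (converted from 95 rpm).
The rod makes angle φ with the slider axis where L sinφ = r sinθ; differentiating, L cosφ·φ̇ = r ω cosθ.
L cosφ = √(L² − r² sin²θ) = 0.44662 m.
|ω_rod| = r ω |cosθ| / √(L² − r² sin²θ) = 0.1015·9.948·0.51653/0.44662 = 1.1678 rad/s.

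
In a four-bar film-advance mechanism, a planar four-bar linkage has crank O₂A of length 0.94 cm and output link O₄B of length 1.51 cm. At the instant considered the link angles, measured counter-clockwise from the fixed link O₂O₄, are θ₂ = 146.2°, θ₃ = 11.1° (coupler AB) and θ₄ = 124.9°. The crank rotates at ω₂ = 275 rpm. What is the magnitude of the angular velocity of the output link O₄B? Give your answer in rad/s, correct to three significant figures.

ω₂ = 28.8 rad/s (from 275 rpm).
Differentiating the loop-closure r₂e^{iθ₂}+r₃e^{iθ₃}=r₁+r₄e^{iθ₄} gives r₂ω₂e^{iθ₂}+r₃ω₃e^{iθ₃}=r₄ω₄e^{iθ₄}.
Eliminating the other unknown: ω₄ = r₂ω₂ sin(θ₂−θ₃) / [r₄ sin(θ₄−θ₃)].
Numerator sine = +0.70587; denominator sine = +0.91496.
Result = 0.0094·28.8·(+0.70587) / (0.0151·(+0.91496)) = +13.83 rad/s; magnitude 13.83 rad/s.

13.8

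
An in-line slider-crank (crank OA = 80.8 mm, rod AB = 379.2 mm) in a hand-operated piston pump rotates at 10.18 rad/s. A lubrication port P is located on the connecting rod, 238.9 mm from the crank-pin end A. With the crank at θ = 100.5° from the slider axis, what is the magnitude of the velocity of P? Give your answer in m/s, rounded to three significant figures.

ω = 10.18 rad/s.  Crank-pin speed |V_A| = rω = 0.82254 m/s, perpendicular to OA.
Rod angle: sinφ = −(r/L) sinθ ⇒ φ = -12.094°; ω_rod = −rω cosθ/√(L²−r²sin²θ) = +0.40427 rad/s.
V_P = V_A + ω_rod × AP, with AP = 0.2389 m along the rod.
Components: V_Px = −rω sinθ − a·ω_rod·sinφ = -0.78854 m/s;  V_Py = rω cosθ + a·ω_rod·cosφ = -0.05546 m/s.
|V_P| = √(V_Px² + V_Py²) = 0.79048 m/s.

0.790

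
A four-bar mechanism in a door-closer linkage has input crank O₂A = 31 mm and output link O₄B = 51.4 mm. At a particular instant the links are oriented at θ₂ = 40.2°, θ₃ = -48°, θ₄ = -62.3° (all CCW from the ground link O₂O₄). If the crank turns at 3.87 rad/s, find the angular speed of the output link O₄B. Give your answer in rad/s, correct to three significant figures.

9.44

ω₂ = 3.87 rad/s
Differentiating the loop-closure r₂e^{iθ₂}+r₃e^{iθ₃}=r₁+r₄e^{iθ₄} gives r₂ω₂e^{iθ₂}+r₃ω₃e^{iθ₃}=r₄ω₄e^{iθ₄}.
Eliminating the other unknown: ω₄ = r₂ω₂ sin(θ₂−θ₃) / [r₄ sin(θ₄−θ₃)].
Numerator sine = +0.99951; denominator sine = -0.24700.
Result = 0.031·3.87·(+0.99951) / (0.0514·(-0.24700)) = -9.445 rad/s; magnitude 9.445 rad/s.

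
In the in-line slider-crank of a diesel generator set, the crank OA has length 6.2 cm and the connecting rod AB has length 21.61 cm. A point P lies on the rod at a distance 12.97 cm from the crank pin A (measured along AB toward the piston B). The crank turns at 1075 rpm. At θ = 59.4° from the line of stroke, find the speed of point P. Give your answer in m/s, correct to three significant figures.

ω = 112.6 rad/s.  Crank-pin speed |V_A| = rω = 6.9796 m/s, perpendicular to OA.
Rod angle: sinφ = −(r/L) sinθ ⇒ φ = -14.297°; ω_rod = −rω cosθ/√(L²−r²sin²θ) = -16.966 rad/s.
V_P = V_A + ω_rod × AP, with AP = 0.1297 m along the rod.
Components: V_Px = −rω sinθ − a·ω_rod·sinφ = -6.551 m/s;  V_Py = rω cosθ + a·ω_rod·cosφ = +1.4205 m/s.
|V_P| = √(V_Px² + V_Py²) = 6.7033 m/s.

6.70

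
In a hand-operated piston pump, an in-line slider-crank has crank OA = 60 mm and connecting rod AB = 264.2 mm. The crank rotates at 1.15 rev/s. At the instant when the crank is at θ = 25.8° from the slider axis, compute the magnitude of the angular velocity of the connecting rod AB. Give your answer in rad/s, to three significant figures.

ω = 7.226 rad/s (converted from 1.15 rev/s).
The rod makes angle φ with the slider axis where L sinφ = r sinθ; differentiating, L cosφ·φ̇ = r ω cosθ.
L cosφ = √(L² − r² sin²θ) = 0.26291 m.
|ω_rod| = r ω |cosθ| / √(L² − r² sin²θ) = 0.06·7.226·0.90032/0.26291 = 1.4847 rad/s.

1.48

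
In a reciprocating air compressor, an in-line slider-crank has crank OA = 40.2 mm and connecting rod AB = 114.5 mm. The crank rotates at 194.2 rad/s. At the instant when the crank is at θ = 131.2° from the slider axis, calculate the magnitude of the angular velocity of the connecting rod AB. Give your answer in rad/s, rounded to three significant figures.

46.6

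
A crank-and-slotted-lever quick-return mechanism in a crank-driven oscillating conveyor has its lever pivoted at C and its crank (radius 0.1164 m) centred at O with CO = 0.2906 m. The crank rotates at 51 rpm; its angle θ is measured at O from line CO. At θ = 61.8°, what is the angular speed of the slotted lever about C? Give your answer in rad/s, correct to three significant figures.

1.21

ω = 5.341 rad/s (from 51 rpm).
Crank pin A relative to C: A = (d + r cosθ, r sinθ); lever angle φ = atan2(r sinθ, d + r cosθ).
Differentiating tanφ: φ̇ = rω(d cosθ + r)/(d² + r² + 2dr cosθ).
d² + r² + 2dr cosθ = |CA|² = 0.129966 m²;  d cosθ + r = +0.25372 m.
|ω_lever| = |0.1164·5.341·+0.25372| / 0.129966 = 1.2136 rad/s.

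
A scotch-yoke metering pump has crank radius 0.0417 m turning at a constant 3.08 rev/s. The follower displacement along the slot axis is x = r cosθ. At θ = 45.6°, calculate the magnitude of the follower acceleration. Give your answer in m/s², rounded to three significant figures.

10.9

ω = 19.35 rad/s (from 3.08 rev/s).
x = r cosθ ⇒ ẍ = −rω² cosθ (ω constant).
|a| = rω²|cosθ| = 0.0417·(19.35)²·|cos 45.6°| = 10.927 m/s².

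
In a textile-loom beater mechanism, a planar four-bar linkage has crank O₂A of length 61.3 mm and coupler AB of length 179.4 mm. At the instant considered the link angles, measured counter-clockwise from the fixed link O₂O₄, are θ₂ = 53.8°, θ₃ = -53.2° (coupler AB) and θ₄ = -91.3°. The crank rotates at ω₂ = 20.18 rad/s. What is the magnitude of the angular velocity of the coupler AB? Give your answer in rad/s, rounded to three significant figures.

6.39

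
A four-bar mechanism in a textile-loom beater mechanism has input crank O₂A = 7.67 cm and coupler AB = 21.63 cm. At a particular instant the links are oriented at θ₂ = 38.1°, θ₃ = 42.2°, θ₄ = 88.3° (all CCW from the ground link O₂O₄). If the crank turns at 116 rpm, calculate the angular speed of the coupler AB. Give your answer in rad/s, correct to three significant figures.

ω₂ = 12.15 rad/s (from 116 rpm).
Differentiating the loop-closure r₂e^{iθ₂}+r₃e^{iθ₃}=r₁+r₄e^{iθ₄} gives r₂ω₂e^{iθ₂}+r₃ω₃e^{iθ₃}=r₄ω₄e^{iθ₄}.
Eliminating the other unknown: ω₃ = r₂ω₂ sin(θ₄−θ₂) / [r₃ sin(θ₃−θ₄)].
Numerator sine = +0.76828; denominator sine = -0.72055.
Result = 0.0767·12.15·(+0.76828) / (0.2163·(-0.72055)) = -4.5928 rad/s; magnitude 4.5928 rad/s.

4.59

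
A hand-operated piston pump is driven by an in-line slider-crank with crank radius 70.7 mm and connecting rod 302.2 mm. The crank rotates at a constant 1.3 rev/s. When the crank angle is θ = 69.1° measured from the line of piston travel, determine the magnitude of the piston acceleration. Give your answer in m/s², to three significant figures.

ω = 2π·1.3 = 8.168 rad/s
x(θ) = r cosθ + √(L² − r² sin²θ); with ω constant, a = ω²·d²x/dθ².
d²x/dθ² = −r cosθ − r²(cos2θ)/√u − r⁴ sin²2θ/(4u^{3/2}),  u = L² − r² sin²θ = 0.0869625 m².
Substituting r = 0.0707 m, L = 0.3022 m, θ = 69.1°: d²x/dθ² = -0.012694 m.
a = ω²·d²x/dθ² = (8.168)²·(-0.012694) = -0.8469 m/s²;  |a| = 0.8469 m/s².

0.847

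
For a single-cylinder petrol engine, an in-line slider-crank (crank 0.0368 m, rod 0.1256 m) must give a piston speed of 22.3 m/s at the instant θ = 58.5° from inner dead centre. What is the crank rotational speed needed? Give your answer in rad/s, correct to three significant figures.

For an in-line slider-crank, |v_piston| = rω|sinθ|·[1 + r cosθ/√(L² − r² sin²θ)].
With r = 0.0368 m, L = 0.1256 m, θ = 58.5°: the bracketed kinematic factor |dx/dθ| = 0.036338 m.
ω = v/|dx/dθ| = 22.3/0.036338 = 613.68 rad/s.

614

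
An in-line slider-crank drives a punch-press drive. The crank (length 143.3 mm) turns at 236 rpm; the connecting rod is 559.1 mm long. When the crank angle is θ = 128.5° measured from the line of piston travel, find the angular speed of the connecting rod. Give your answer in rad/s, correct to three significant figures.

4.02

ω = 24.71 rad/s (converted from 236 rpm).
The rod makes angle φ with the slider axis where L sinφ = r sinθ; differentiating, L cosφ·φ̇ = r ω cosθ.
L cosφ = √(L² − r² sin²θ) = 0.54774 m.
|ω_rod| = r ω |cosθ| / √(L² − r² sin²θ) = 0.1433·24.71·0.62251/0.54774 = 4.025 rad/s.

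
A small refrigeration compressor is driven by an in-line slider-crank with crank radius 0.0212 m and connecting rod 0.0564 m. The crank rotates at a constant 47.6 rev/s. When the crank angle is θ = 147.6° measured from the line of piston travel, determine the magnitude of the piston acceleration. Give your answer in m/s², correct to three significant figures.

1270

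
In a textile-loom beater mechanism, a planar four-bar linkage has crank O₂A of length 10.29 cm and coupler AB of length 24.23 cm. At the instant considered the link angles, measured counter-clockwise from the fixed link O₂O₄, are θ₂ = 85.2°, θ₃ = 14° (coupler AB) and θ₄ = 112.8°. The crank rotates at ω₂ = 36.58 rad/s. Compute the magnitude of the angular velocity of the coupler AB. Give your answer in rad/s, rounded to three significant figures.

ω₂ = 36.58 rad/s
Differentiating the loop-closure r₂e^{iθ₂}+r₃e^{iθ₃}=r₁+r₄e^{iθ₄} gives r₂ω₂e^{iθ₂}+r₃ω₃e^{iθ₃}=r₄ω₄e^{iθ₄}.
Eliminating the other unknown: ω₃ = r₂ω₂ sin(θ₄−θ₂) / [r₃ sin(θ₃−θ₄)].
Numerator sine = +0.46330; denominator sine = -0.98823.
Result = 0.1029·36.58·(+0.46330) / (0.2423·(-0.98823)) = -7.2829 rad/s; magnitude 7.2829 rad/s.

7.28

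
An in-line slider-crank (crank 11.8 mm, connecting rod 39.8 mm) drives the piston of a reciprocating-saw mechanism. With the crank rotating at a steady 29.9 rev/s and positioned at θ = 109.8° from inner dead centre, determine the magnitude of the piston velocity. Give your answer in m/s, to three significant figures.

1.87

ω = 2π·29.9 = 187.9 rad/s
For an in-line slider-crank, x = r cosθ + √(L² − r² sin²θ), so v = −rω sinθ·[1 + r cosθ/√(L² − r² sin²θ)].
With r = 0.0118 m, L = 0.0398 m, θ = 109.8°: √(L² − r² sin²θ) = 0.03822 m.
v = −0.0118·187.9·0.94088·[1 + 0.0118·-0.33874/0.03822] = -1.8676 m/s.
|v| = 1.8676 m/s.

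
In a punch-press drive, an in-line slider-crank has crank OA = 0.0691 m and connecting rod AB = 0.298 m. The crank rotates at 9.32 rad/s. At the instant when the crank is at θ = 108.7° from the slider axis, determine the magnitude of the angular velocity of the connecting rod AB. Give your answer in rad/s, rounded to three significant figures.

ω = 9.32 rad/s
The rod makes angle φ with the slider axis where L sinφ = r sinθ; differentiating, L cosφ·φ̇ = r ω cosθ.
L cosφ = √(L² − r² sin²θ) = 0.29072 m.
|ω_rod| = r ω |cosθ| / √(L² − r² sin²θ) = 0.0691·9.32·0.32061/0.29072 = 0.71022 rad/s.

0.710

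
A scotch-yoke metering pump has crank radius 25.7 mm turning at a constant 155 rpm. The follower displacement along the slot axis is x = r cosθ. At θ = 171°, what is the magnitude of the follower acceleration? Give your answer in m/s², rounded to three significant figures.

ω = 16.23 rad/s (from 155 rpm).
x = r cosθ ⇒ ẍ = −rω² cosθ (ω constant).
|a| = rω²|cosθ| = 0.0257·(16.23)²·|cos 171°| = 6.6877 m/s².

6.69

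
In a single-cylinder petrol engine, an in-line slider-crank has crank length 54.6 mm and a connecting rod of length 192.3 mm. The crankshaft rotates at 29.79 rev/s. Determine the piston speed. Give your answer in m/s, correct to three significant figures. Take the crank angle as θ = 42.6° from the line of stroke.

ω = 2π·29.8 = 187.2 rad/s
For an in-line slider-crank, x = r cosθ + √(L² − r² sin²θ), so v = −rω sinθ·[1 + r cosθ/√(L² − r² sin²θ)].
With r = 0.0546 m, L = 0.1923 m, θ = 42.6°: √(L² − r² sin²θ) = 0.18872 m.
v = −0.0546·187.2·0.67688·[1 + 0.0546·0.73610/0.18872] = -8.3908 m/s.
|v| = 8.3908 m/s.

8.39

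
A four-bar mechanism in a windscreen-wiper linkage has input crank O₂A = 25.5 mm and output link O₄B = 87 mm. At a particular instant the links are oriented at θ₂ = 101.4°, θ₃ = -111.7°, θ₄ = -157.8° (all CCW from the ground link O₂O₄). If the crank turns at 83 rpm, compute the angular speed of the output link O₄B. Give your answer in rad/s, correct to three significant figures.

1.93

ω₂ = 8.692 rad/s (from 83 rpm).
Differentiating the loop-closure r₂e^{iθ₂}+r₃e^{iθ₃}=r₁+r₄e^{iθ₄} gives r₂ω₂e^{iθ₂}+r₃ω₃e^{iθ₃}=r₄ω₄e^{iθ₄}.
Eliminating the other unknown: ω₄ = r₂ω₂ sin(θ₂−θ₃) / [r₄ sin(θ₄−θ₃)].
Numerator sine = -0.54610; denominator sine = -0.72055.
Result = 0.0255·8.692·(-0.54610) / (0.087·(-0.72055)) = +1.9308 rad/s; magnitude 1.9308 rad/s.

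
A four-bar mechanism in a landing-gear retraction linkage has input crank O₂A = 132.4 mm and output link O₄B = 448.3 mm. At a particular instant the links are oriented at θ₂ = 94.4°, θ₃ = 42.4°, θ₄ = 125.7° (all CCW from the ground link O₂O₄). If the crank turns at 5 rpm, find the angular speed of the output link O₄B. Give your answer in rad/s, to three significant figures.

0.123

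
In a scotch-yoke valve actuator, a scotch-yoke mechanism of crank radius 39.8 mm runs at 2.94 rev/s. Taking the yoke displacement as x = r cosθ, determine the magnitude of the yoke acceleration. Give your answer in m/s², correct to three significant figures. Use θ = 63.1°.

ω = 18.47 rad/s (from 2.94 rev/s).
x = r cosθ ⇒ ẍ = −rω² cosθ (ω constant).
|a| = rω²|cosθ| = 0.0398·(18.47)²·|cos 63.1°| = 6.1446 m/s².

6.14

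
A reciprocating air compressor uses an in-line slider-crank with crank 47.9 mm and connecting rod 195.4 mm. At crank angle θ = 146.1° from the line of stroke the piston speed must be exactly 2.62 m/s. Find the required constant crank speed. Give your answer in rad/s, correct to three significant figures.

123

For an in-line slider-crank, |v_piston| = rω|sinθ|·[1 + r cosθ/√(L² − r² sin²θ)].
With r = 0.0479 m, L = 0.1954 m, θ = 146.1°: the bracketed kinematic factor |dx/dθ| = 0.021229 m.
ω = v/|dx/dθ| = 2.62/0.021229 = 123.42 rad/s.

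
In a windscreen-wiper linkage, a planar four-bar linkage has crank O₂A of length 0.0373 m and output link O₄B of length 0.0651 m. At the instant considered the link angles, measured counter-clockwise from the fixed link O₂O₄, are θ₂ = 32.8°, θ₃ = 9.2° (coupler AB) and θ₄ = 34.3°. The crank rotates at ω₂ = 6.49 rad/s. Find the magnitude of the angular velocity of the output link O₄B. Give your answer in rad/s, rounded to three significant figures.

3.51

ω₂ = 6.49 rad/s
Differentiating the loop-closure r₂e^{iθ₂}+r₃e^{iθ₃}=r₁+r₄e^{iθ₄} gives r₂ω₂e^{iθ₂}+r₃ω₃e^{iθ₃}=r₄ω₄e^{iθ₄}.
Eliminating the other unknown: ω₄ = r₂ω₂ sin(θ₂−θ₃) / [r₄ sin(θ₄−θ₃)].
Numerator sine = +0.40035; denominator sine = +0.42420.
Result = 0.0373·6.49·(+0.40035) / (0.0651·(+0.42420)) = +3.5095 rad/s; magnitude 3.5095 rad/s.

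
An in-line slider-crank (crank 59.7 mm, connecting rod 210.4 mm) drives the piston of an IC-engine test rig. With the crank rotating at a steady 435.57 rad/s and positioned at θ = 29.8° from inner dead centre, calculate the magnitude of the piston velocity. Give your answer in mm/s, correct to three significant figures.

16100

ω = 435.6 rad/s
For an in-line slider-crank, x = r cosθ + √(L² − r² sin²θ), so v = −rω sinθ·[1 + r cosθ/√(L² − r² sin²θ)].
With r = 0.0597 m, L = 0.2104 m, θ = 29.8°: √(L² − r² sin²θ) = 0.2083 m.
v = −0.0597·435.6·0.49697·[1 + 0.0597·0.86777/0.2083] = -16.137 m/s.
|v| = 16.137 m/s = 16137 mm/s.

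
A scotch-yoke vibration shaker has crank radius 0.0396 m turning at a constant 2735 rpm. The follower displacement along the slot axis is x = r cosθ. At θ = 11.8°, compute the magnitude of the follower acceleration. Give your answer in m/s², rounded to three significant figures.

3180

ω = 286.4 rad/s (from 2735 rpm).
x = r cosθ ⇒ ẍ = −rω² cosθ (ω constant).
|a| = rω²|cosθ| = 0.0396·(286.4)²·|cos 11.8°| = 3179.7 m/s².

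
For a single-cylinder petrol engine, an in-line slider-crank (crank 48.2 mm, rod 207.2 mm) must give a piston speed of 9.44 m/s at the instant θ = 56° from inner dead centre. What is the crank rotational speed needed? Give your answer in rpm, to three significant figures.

1990

For an in-line slider-crank, |v_piston| = rω|sinθ|·[1 + r cosθ/√(L² − r² sin²θ)].
With r = 0.0482 m, L = 0.2072 m, θ = 56°: the bracketed kinematic factor |dx/dθ| = 0.045257 m.
ω = v/|dx/dθ| = 9.44/0.045257 = 208.59 rad/s.
N = 60ω/(2π) = 1991.8 rpm.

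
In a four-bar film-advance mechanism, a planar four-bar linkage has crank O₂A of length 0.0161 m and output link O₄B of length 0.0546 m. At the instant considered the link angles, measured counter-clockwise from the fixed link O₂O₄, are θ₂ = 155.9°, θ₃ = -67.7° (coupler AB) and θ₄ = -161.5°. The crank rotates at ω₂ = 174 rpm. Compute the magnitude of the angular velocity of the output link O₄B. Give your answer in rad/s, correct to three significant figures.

ω₂ = 18.22 rad/s (from 174 rpm).
Differentiating the loop-closure r₂e^{iθ₂}+r₃e^{iθ₃}=r₁+r₄e^{iθ₄} gives r₂ω₂e^{iθ₂}+r₃ω₃e^{iθ₃}=r₄ω₄e^{iθ₄}.
Eliminating the other unknown: ω₄ = r₂ω₂ sin(θ₂−θ₃) / [r₄ sin(θ₄−θ₃)].
Numerator sine = -0.68962; denominator sine = -0.99780.
Result = 0.0161·18.22·(-0.68962) / (0.0546·(-0.99780)) = +3.7134 rad/s; magnitude 3.7134 rad/s.

3.71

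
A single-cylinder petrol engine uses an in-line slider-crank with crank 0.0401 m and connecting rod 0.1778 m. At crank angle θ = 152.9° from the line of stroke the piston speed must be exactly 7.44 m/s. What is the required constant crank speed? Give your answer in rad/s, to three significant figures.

For an in-line slider-crank, |v_piston| = rω|sinθ|·[1 + r cosθ/√(L² − r² sin²θ)].
With r = 0.0401 m, L = 0.1778 m, θ = 152.9°: the bracketed kinematic factor |dx/dθ| = 0.01458 m.
ω = v/|dx/dθ| = 7.44/0.01458 = 510.28 rad/s.

510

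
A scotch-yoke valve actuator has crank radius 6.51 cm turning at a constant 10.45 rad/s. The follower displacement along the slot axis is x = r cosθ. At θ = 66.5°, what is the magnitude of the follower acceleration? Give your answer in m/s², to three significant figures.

2.83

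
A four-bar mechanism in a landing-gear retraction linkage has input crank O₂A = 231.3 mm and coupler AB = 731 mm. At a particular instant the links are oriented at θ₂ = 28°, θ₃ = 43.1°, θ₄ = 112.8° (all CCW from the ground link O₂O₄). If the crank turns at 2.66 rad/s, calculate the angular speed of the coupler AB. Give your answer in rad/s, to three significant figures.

ω₂ = 2.66 rad/s
Differentiating the loop-closure r₂e^{iθ₂}+r₃e^{iθ₃}=r₁+r₄e^{iθ₄} gives r₂ω₂e^{iθ₂}+r₃ω₃e^{iθ₃}=r₄ω₄e^{iθ₄}.
Eliminating the other unknown: ω₃ = r₂ω₂ sin(θ₄−θ₂) / [r₃ sin(θ₃−θ₄)].
Numerator sine = +0.99588; denominator sine = -0.93789.
Result = 0.2313·2.66·(+0.99588) / (0.731·(-0.93789)) = -0.89371 rad/s; magnitude 0.89371 rad/s.

0.894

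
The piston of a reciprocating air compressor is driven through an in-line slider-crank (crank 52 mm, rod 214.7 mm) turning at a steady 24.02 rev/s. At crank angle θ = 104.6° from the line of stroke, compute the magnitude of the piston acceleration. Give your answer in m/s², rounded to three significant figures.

ω = 2π·24 = 150.9 rad/s
x(θ) = r cosθ + √(L² − r² sin²θ); with ω constant, a = ω²·d²x/dθ².
d²x/dθ² = −r cosθ − r²(cos2θ)/√u − r⁴ sin²2θ/(4u^{3/2}),  u = L² − r² sin²θ = 0.0435639 m².
Substituting r = 0.052 m, L = 0.2147 m, θ = 104.6°: d²x/dθ² = +0.024369 m.
a = ω²·d²x/dθ² = (150.9)²·(+0.024369) = +555.06 m/s²;  |a| = 555.06 m/s².

555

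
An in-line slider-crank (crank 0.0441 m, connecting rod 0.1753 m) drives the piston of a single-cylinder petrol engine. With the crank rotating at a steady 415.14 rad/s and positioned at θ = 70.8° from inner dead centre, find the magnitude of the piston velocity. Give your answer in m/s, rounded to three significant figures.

18.8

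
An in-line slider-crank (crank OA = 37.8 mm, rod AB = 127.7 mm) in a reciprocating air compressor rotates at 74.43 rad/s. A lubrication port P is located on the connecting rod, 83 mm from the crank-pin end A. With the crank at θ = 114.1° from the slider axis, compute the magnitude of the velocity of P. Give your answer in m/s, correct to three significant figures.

2.39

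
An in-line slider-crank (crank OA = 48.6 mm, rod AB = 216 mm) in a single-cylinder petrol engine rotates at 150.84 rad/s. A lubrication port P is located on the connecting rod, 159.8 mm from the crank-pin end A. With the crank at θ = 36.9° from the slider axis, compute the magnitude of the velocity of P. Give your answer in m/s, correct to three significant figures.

ω = 150.8 rad/s.  Crank-pin speed |V_A| = rω = 7.3308 m/s, perpendicular to OA.
Rod angle: sinφ = −(r/L) sinθ ⇒ φ = -7.764°; ω_rod = −rω cosθ/√(L²−r²sin²θ) = -27.392 rad/s.
V_P = V_A + ω_rod × AP, with AP = 0.1598 m along the rod.
Components: V_Px = −rω sinθ − a·ω_rod·sinφ = -4.9929 m/s;  V_Py = rω cosθ + a·ω_rod·cosφ = +1.5253 m/s.
|V_P| = √(V_Px² + V_Py²) = 5.2207 m/s.

5.22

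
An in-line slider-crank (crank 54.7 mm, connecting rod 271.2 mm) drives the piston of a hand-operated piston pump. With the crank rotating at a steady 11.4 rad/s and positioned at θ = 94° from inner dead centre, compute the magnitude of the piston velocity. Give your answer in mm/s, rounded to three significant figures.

613

ω = 11.4 rad/s
For an in-line slider-crank, x = r cosθ + √(L² − r² sin²θ), so v = −rω sinθ·[1 + r cosθ/√(L² − r² sin²θ)].
With r = 0.0547 m, L = 0.2712 m, θ = 94°: √(L² − r² sin²θ) = 0.26565 m.
v = −0.0547·11.4·0.99756·[1 + 0.0547·-0.06976/0.26565] = -0.61313 m/s.
|v| = 0.61313 m/s = 613.13 mm/s.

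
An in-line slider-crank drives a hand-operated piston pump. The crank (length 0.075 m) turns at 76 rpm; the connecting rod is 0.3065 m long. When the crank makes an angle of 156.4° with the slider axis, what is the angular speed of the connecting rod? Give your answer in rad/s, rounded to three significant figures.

1.79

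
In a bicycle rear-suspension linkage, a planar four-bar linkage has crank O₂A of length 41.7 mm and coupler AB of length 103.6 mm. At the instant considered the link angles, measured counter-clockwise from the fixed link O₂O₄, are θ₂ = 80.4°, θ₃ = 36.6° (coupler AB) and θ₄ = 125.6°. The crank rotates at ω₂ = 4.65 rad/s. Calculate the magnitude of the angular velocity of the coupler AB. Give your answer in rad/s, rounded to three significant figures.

1.33

ω₂ = 4.65 rad/s
Differentiating the loop-closure r₂e^{iθ₂}+r₃e^{iθ₃}=r₁+r₄e^{iθ₄} gives r₂ω₂e^{iθ₂}+r₃ω₃e^{iθ₃}=r₄ω₄e^{iθ₄}.
Eliminating the other unknown: ω₃ = r₂ω₂ sin(θ₄−θ₂) / [r₃ sin(θ₃−θ₄)].
Numerator sine = +0.70957; denominator sine = -0.99985.
Result = 0.0417·4.65·(+0.70957) / (0.1036·(-0.99985)) = -1.3283 rad/s; magnitude 1.3283 rad/s.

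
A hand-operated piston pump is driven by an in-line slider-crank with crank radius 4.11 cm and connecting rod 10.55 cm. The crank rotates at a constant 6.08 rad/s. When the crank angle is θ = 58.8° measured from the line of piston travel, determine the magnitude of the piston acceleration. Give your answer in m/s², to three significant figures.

0.517

ω = 6.08 rad/s
x(θ) = r cosθ + √(L² − r² sin²θ); with ω constant, a = ω²·d²x/dθ².
d²x/dθ² = −r cosθ − r²(cos2θ)/√u − r⁴ sin²2θ/(4u^{3/2}),  u = L² − r² sin²θ = 0.00989434 m².
Substituting r = 0.0411 m, L = 0.1055 m, θ = 58.8°: d²x/dθ² = -0.013992 m.
a = ω²·d²x/dθ² = (6.08)²·(-0.013992) = -0.51725 m/s²;  |a| = 0.51725 m/s².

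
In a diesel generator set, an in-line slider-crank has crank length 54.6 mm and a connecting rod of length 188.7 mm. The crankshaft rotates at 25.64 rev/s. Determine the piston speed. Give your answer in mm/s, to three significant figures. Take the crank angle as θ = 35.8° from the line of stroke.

ω = 2π·25.6 = 161.1 rad/s
For an in-line slider-crank, x = r cosθ + √(L² − r² sin²θ), so v = −rω sinθ·[1 + r cosθ/√(L² − r² sin²θ)].
With r = 0.0546 m, L = 0.1887 m, θ = 35.8°: √(L² − r² sin²θ) = 0.18598 m.
v = −0.0546·161.1·0.58496·[1 + 0.0546·0.81106/0.18598] = -6.3705 m/s.
|v| = 6.3705 m/s = 6370.5 mm/s.

6370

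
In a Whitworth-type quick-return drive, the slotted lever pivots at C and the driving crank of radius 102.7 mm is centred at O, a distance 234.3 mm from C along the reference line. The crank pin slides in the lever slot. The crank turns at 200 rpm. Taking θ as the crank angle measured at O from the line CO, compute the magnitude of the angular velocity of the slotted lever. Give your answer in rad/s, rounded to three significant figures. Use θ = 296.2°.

ω = 20.94 rad/s (from 200 rpm).
Crank pin A relative to C: A = (d + r cosθ, r sinθ); lever angle φ = atan2(r sinθ, d + r cosθ).
Differentiating tanφ: φ̇ = rω(d cosθ + r)/(d² + r² + 2dr cosθ).
d² + r² + 2dr cosθ = |CA|² = 0.0866913 m²;  d cosθ + r = +0.20614 m.
|ω_lever| = |0.1027·20.94·+0.20614| / 0.0866913 = 5.1148 rad/s.

5.11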